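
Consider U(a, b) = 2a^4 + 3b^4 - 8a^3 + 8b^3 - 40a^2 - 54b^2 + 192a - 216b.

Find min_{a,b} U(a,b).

U(a,b) separates as P(a) + Q(b), so its minimum is min P + min Q.
P'(a) = 8(a - 4)(a - 2)(a + 3) vanishes at a ∈ {-3, 2, 4}; Q'(b) = 12(b - 3)(b + 2)(b + 3) vanishes at b ∈ {-3, -2, 3}.
Local minima of P (where P''>0): P(-3)=-558, P(4)=128. Local minima of Q: Q(-3)=189, Q(3)=-675.
So the global minimum of U is P(-3) + Q(3) = -558 − 675 = -1233, attained at (-3, 3).

-1233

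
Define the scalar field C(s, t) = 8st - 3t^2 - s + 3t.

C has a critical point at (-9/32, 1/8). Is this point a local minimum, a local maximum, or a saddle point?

The Hessian of C is constant: H = [[0, 8], [8, -6]].
det(H) = 0·(-6) − 8² = -64.
Since det(H) < 0, H is indefinite and the critical point is a saddle point.

saddle point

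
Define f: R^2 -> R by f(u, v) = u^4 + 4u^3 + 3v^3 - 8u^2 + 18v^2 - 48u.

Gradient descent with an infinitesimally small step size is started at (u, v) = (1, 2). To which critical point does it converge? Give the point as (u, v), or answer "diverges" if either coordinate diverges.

(2, 0)

f is separable, so gradient descent decouples: u follows -∂f/∂u, v follows -∂f/∂v.
∂f/∂u = 4(u - 2)(u + 2)(u + 3); at u=1 this is -48, so u increases.
∂f/∂v = 9v(v + 4); at v=2 this is 108, so v decreases.
u converges to its nearest critical value 2 (a local min of the u-part); v converges to 0. The iterate converges to (2, 0).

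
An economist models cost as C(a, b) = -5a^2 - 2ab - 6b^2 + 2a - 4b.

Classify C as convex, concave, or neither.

C is quadratic, so its Hessian is the constant matrix H = [[-10, -2], [-2, -12]].
det(H) = 116, tr(H) = -22.
det(H) > 0 and tr(H) < 0, so H is negative definite everywhere: concave.

concave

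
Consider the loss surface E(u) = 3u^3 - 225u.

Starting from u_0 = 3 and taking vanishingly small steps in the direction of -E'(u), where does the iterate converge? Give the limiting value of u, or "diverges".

E'(u) = 9(u - 5)(u + 5), so E'(3) = -144.
Gradient descent moves in the -E' direction, i.e. u is increasing.
The nearest critical point in that direction is u = 5, where E'' = 90 > 0 (a local minimum). The iterate converges there.

5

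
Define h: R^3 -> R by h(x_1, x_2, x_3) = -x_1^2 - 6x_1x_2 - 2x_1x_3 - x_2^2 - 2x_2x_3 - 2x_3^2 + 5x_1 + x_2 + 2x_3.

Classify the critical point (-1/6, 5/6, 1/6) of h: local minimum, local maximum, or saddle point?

The Hessian is constant: H = [[-2, -6, -2], [-6, -2, -2], [-2, -2, -4]].
Leading principal minors: Δ₁ = -2, Δ₂ = -32, Δ₃ = 96.
The minors fit neither the all-positive nor the alternating-sign pattern, so H is indefinite: a saddle point.

saddle point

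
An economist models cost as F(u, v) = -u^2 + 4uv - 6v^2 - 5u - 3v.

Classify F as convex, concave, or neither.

concave

F is quadratic, so its Hessian is the constant matrix H = [[-2, 4], [4, -12]].
det(H) = 8, tr(H) = -14.
det(H) > 0 and tr(H) < 0, so H is negative definite everywhere: concave.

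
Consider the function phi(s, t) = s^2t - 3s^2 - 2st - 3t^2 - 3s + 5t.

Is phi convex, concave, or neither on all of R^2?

neither

The term s^2t is cubic, so the Hessian is not constant.
∂²phi/∂s² = 2t - 6, which takes both signs as t varies (negative for sufficiently negative t). A diagonal entry of the Hessian changing sign means the Hessian is neither positive- nor negative-semidefinite on all of R^2.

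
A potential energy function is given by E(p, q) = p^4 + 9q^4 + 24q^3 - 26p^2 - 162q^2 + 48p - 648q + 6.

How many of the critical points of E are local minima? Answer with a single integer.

E separates as a function of p plus a function of q, so ∇E=0 decouples.
∂E/∂p = 4(p - 3)(p - 1)(p + 4) = 0 at p ∈ {-4, 1, 3}; ∂E/∂q = 36(q - 3)(q + 2)(q + 3) = 0 at q ∈ {-3, -2, 3}.
The Hessian is diagonal: diag(E_pp, E_qq). Second derivatives: E_pp(-4)=140, E_pp(1)=-40, E_pp(3)=56; E_qq(-3)=216, E_qq(-2)=-180, E_qq(3)=1080.
Local minima occur where both diagonal entries positive: (-4, -3), (-4, 3), (3, -3), (3, 3). Count: 4.

4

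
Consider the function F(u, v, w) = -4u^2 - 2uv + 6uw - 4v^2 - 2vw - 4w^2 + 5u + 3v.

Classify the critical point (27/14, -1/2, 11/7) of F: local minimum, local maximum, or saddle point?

local maximum

The Hessian is constant: H = [[-8, -2, 6], [-2, -8, -2], [6, -2, -8]].
Leading principal minors: Δ₁ = -8, Δ₂ = 60, Δ₃ = -112.
The minors alternate sign starting negative (−, +, −), so H is negative definite: a local maximum.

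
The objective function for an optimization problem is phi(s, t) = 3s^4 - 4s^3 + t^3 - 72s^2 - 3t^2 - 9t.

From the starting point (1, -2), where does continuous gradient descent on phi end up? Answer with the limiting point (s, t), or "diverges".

diverges

phi is separable, so gradient descent decouples: s follows -∂phi/∂s, t follows -∂phi/∂t.
∂phi/∂s = 12s(s - 4)(s + 3); at s=1 this is -144, so s increases.
∂phi/∂t = 3(t - 3)(t + 1); at t=-2 this is 15, so t decreases.
The t-coordinate has no critical point in that direction and runs off to infinity.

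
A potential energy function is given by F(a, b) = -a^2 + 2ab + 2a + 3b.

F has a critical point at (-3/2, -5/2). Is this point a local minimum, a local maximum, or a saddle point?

saddle point

The Hessian of F is constant: H = [[-2, 2], [2, 0]].
det(H) = (-2)·0 − 2² = -4.
Since det(H) < 0, H is indefinite and the critical point is a saddle point.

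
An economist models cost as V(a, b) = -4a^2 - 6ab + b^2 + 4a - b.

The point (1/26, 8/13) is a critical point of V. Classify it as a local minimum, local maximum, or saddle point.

The Hessian of V is constant: H = [[-8, -6], [-6, 2]].
det(H) = (-8)·2 − (-6)² = -52.
Since det(H) < 0, H is indefinite and the critical point is a saddle point.

saddle point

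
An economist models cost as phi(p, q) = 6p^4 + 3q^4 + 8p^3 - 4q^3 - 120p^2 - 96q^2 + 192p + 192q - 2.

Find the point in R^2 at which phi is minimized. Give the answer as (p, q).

(-4, -4)

phi(p,q) separates as A(p) + B(q) − 2, so its minimum is min A + min B − 2.
A'(p) = 24(p - 2)(p - 1)(p + 4) vanishes at p ∈ {-4, 1, 2}; B'(q) = 12(q - 4)(q - 1)(q + 4) vanishes at q ∈ {-4, 1, 4}.
Local minima of A (where A''>0): A(-4)=-1664, A(2)=64. Local minima of B: B(-4)=-1280, B(4)=-256.
So the global minimum of phi is A(-4) + B(-4) − 2 = -1664 − 1280 − 2 = -2946, attained at (-4, -4).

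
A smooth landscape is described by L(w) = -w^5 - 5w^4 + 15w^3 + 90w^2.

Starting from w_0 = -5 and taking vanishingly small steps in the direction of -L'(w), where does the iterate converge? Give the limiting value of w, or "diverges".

-4

L'(w) = -5w(w - 3)(w + 3)(w + 4), so L'(-5) = -400.
Gradient descent moves in the -L' direction, i.e. w is increasing.
The nearest critical point in that direction is w = -4, where L'' = 140 > 0 (a local minimum). The iterate converges there.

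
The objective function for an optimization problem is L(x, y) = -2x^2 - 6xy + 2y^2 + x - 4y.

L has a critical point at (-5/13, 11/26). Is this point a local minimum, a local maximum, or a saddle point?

saddle point

The Hessian of L is constant: H = [[-4, -6], [-6, 4]].
det(H) = (-4)·4 − (-6)² = -52.
Since det(H) < 0, H is indefinite and the critical point is a saddle point.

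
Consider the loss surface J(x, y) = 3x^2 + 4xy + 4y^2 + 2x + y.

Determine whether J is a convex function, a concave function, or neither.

J is quadratic, so its Hessian is the constant matrix H = [[6, 4], [4, 8]].
det(H) = 32, tr(H) = 14.
det(H) > 0 and tr(H) > 0, so H is positive definite everywhere: convex.

convex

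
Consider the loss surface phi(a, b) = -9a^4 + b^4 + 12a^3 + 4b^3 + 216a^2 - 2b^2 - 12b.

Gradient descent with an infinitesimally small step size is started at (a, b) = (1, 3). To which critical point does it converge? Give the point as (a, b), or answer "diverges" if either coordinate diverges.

(0, 1)

phi is separable, so gradient descent decouples: a follows -∂phi/∂a, b follows -∂phi/∂b.
∂phi/∂a = -36a(a - 4)(a + 3); at a=1 this is 432, so a decreases.
∂phi/∂b = 4(b - 1)(b + 1)(b + 3); at b=3 this is 192, so b decreases.
a converges to its nearest critical value 0 (a local min of the a-part); b converges to 1. The iterate converges to (0, 1).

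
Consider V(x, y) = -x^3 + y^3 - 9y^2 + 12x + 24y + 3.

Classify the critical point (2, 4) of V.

The mixed partial ∂²V/∂x∂y is 0, so the Hessian at any point is diag(V_xx, V_yy) = diag(-6x, 6(y - 3)).
At (2, 4): H = diag(-12, 6).
The eigenvalues have opposite signs, so H is indefinite: a saddle point.

saddle point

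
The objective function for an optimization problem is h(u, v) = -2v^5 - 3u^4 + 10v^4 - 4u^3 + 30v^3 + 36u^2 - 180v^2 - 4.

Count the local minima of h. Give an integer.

2

h separates as a function of u plus a function of v, so ∇h=0 decouples.
∂h/∂u = -12u(u - 2)(u + 3) = 0 at u ∈ {-3, 0, 2}; ∂h/∂v = -10v(v - 4)(v - 3)(v + 3) = 0 at v ∈ {-3, 0, 3, 4}.
The Hessian is diagonal: diag(h_uu, h_vv). Second derivatives: h_uu(-3)=-180, h_uu(0)=72, h_uu(2)=-120; h_vv(-3)=1260, h_vv(0)=-360, h_vv(3)=180, h_vv(4)=-280.
Local minima occur where both diagonal entries positive: (0, -3), (0, 3). Count: 2.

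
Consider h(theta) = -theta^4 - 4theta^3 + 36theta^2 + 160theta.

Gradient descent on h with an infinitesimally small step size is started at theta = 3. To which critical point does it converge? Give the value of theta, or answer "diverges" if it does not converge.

h'(theta) = -4(theta - 4)(theta + 2)(theta + 5), so h'(3) = 160.
Gradient descent moves in the -h' direction, i.e. theta is decreasing.
The nearest critical point in that direction is theta = -2, where h'' = 72 > 0 (a local minimum). The iterate converges there.

-2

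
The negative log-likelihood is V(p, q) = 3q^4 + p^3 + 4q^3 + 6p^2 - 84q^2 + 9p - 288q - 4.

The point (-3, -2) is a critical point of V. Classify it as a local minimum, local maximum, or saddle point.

The mixed partial ∂²V/∂p∂q is 0, so the Hessian at any point is diag(V_pp, V_qq) = diag(6(p + 2), 12(3q^2 + 2q - 14)).
At (-3, -2): H = diag(-6, -72).
Both eigenvalues are negative, so H is negative definite: a local maximum.

local maximum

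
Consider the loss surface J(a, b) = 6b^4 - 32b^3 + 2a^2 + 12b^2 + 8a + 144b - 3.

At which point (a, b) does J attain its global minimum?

J(a,b) separates as P(a) + Q(b) − 3, so its minimum is min P + min Q − 3.
P'(a) = 4a + 8 vanishes at a ∈ {-2}; Q'(b) = 24(b - 3)(b - 2)(b + 1) vanishes at b ∈ {-1, 2, 3}.
Local minima of P (where P''>0): P(-2)=-8. Local minima of Q: Q(-1)=-94, Q(3)=162.
So the global minimum of J is P(-2) + Q(-1) − 3 = -8 − 94 − 3 = -105, attained at (-2, -1).

(-2, -1)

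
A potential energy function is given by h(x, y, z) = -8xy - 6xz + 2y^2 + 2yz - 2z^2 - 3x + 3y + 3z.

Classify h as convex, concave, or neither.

neither

h is quadratic, so its Hessian is the constant matrix H = [[0, -8, -6], [-8, 4, 2], [-6, 2, -4]].
Leading principal minors: 0, -64, 304.
Neither pattern holds ⇒ H is indefinite ⇒ neither convex nor concave.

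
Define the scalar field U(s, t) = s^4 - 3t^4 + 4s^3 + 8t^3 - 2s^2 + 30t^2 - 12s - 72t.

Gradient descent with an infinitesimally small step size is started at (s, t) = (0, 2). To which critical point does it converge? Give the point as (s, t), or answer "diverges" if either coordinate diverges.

(1, 1)

U is separable, so gradient descent decouples: s follows -∂U/∂s, t follows -∂U/∂t.
∂U/∂s = 4(s - 1)(s + 1)(s + 3); at s=0 this is -12, so s increases.
∂U/∂t = -12(t - 3)(t - 1)(t + 2); at t=2 this is 48, so t decreases.
s converges to its nearest critical value 1 (a local min of the s-part); t converges to 1. The iterate converges to (1, 1).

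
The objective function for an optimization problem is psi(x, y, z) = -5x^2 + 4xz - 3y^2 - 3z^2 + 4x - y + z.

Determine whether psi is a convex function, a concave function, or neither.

concave

psi is quadratic, so its Hessian is the constant matrix H = [[-10, 0, 4], [0, -6, 0], [4, 0, -6]].
Leading principal minors: -10, 60, -264.
Signs alternate −, +, − ⇒ H ≺ 0 ⇒ concave.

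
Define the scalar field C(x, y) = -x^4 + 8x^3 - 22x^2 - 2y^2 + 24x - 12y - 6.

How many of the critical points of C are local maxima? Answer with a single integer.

C separates as a function of x plus a function of y, so ∇C=0 decouples.
∂C/∂x = -4(x - 3)(x - 2)(x - 1) = 0 at x ∈ {1, 2, 3}; ∂C/∂y = -4(y + 3) = 0 at y ∈ {-3}.
The Hessian is diagonal: diag(C_xx, C_yy). Second derivatives: C_xx(1)=-8, C_xx(2)=4, C_xx(3)=-8; C_yy(-3)=-4.
Local maxima occur where both diagonal entries negative: (1, -3), (3, -3). Count: 2.

2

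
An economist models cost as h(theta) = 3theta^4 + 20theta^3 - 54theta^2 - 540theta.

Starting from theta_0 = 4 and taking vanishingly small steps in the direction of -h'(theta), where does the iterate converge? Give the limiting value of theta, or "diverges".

h'(theta) = 12(theta - 3)(theta + 3)(theta + 5), so h'(4) = 756.
Gradient descent moves in the -h' direction, i.e. theta is decreasing.
The nearest critical point in that direction is theta = 3, where h'' = 576 > 0 (a local minimum). The iterate converges there.

3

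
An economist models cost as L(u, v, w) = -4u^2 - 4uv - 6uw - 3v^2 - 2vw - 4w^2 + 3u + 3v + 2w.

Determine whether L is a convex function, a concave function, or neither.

concave

L is quadratic, so its Hessian is the constant matrix H = [[-8, -4, -6], [-4, -6, -2], [-6, -2, -8]].
Leading principal minors: -8, 32, -104.
Signs alternate −, +, − ⇒ H ≺ 0 ⇒ concave.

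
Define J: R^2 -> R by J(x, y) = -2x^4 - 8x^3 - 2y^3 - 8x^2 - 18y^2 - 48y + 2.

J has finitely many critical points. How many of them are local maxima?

2

J separates as a function of x plus a function of y, so ∇J=0 decouples.
∂J/∂x = -8x(x + 1)(x + 2) = 0 at x ∈ {-2, -1, 0}; ∂J/∂y = -6(y + 2)(y + 4) = 0 at y ∈ {-4, -2}.
The Hessian is diagonal: diag(J_xx, J_yy). Second derivatives: J_xx(-2)=-16, J_xx(-1)=8, J_xx(0)=-16; J_yy(-4)=12, J_yy(-2)=-12.
Local maxima occur where both diagonal entries negative: (-2, -2), (0, -2). Count: 2.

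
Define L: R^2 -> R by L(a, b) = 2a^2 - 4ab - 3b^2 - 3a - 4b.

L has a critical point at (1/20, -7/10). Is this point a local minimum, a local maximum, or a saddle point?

The Hessian of L is constant: H = [[4, -4], [-4, -6]].
det(H) = 4·(-6) − (-4)² = -40.
Since det(H) < 0, H is indefinite and the critical point is a saddle point.

saddle point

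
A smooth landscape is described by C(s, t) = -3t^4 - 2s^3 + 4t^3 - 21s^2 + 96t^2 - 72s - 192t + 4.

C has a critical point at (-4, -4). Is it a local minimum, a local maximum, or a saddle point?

saddle point

The mixed partial ∂²C/∂s∂t is 0, so the Hessian at any point is diag(C_ss, C_tt) = diag(-6(2s + 7), 12(-3t^2 + 2t + 16)).
At (-4, -4): H = diag(6, -480).
The eigenvalues have opposite signs, so H is indefinite: a saddle point.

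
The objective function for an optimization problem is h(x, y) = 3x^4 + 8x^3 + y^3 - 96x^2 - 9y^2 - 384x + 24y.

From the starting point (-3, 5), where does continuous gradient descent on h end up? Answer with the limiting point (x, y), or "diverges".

h is separable, so gradient descent decouples: x follows -∂h/∂x, y follows -∂h/∂y.
∂h/∂x = 12(x - 4)(x + 2)(x + 4); at x=-3 this is 84, so x decreases.
∂h/∂y = 3(y - 4)(y - 2); at y=5 this is 9, so y decreases.
x converges to its nearest critical value -4 (a local min of the x-part); y converges to 4. The iterate converges to (-4, 4).

(-4, 4)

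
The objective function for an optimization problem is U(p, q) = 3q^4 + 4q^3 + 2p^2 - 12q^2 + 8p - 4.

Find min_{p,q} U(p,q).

-44

U(p,q) separates as A(p) + B(q) − 4, so its minimum is min A + min B − 4.
A'(p) = 4p + 8 vanishes at p ∈ {-2}; B'(q) = 12q(q - 1)(q + 2) vanishes at q ∈ {-2, 0, 1}.
Local minima of A (where A''>0): A(-2)=-8. Local minima of B: B(-2)=-32, B(1)=-5.
So the global minimum of U is A(-2) + B(-2) − 4 = -8 − 32 − 4 = -44, attained at (-2, -2).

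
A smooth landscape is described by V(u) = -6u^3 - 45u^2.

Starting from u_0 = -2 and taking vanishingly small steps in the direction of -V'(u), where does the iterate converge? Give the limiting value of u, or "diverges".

V'(u) = -18u(u + 5), so V'(-2) = 108.
Gradient descent moves in the -V' direction, i.e. u is decreasing.
The nearest critical point in that direction is u = -5, where V'' = 90 > 0 (a local minimum). The iterate converges there.

-5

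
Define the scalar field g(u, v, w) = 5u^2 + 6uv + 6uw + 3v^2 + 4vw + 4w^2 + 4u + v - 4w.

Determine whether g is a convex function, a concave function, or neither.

g is quadratic, so its Hessian is the constant matrix H = [[10, 6, 6], [6, 6, 4], [6, 4, 8]].
Leading principal minors: 10, 24, 104.
All positive ⇒ H ≻ 0 ⇒ convex.

convex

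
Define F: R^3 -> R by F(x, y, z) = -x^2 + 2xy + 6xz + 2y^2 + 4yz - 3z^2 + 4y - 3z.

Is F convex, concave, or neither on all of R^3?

neither

F is quadratic, so its Hessian is the constant matrix H = [[-2, 2, 6], [2, 4, 4], [6, 4, -6]].
Leading principal minors: -2, -12, 56.
Neither pattern holds ⇒ H is indefinite ⇒ neither convex nor concave.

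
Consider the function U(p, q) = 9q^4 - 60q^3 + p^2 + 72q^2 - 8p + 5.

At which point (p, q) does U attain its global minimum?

U(p,q) separates as A(p) + B(q) + 5, so its minimum is min A + min B + 5.
A'(p) = 2p - 8 vanishes at p ∈ {4}; B'(q) = 36q(q - 4)(q - 1) vanishes at q ∈ {0, 1, 4}.
Local minima of A (where A''>0): A(4)=-16. Local minima of B: B(0)=0, B(4)=-384.
So the global minimum of U is A(4) + B(4) + 5 = -16 − 384 + 5 = -395, attained at (4, 4).

(4, 4)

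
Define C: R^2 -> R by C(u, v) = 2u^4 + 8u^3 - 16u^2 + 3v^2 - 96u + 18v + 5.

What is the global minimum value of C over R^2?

C(u,v) separates as P(u) + Q(v) + 5, so its minimum is min P + min Q + 5.
P'(u) = 8(u - 2)(u + 2)(u + 3) vanishes at u ∈ {-3, -2, 2}; Q'(v) = 6v + 18 vanishes at v ∈ {-3}.
Local minima of P (where P''>0): P(-3)=90, P(2)=-160. Local minima of Q: Q(-3)=-27.
So the global minimum of C is P(2) + Q(-3) + 5 = -160 − 27 + 5 = -182, attained at (2, -3).

-182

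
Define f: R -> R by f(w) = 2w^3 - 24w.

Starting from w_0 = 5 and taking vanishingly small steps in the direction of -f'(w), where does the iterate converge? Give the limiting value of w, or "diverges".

f'(w) = 6(w - 2)(w + 2), so f'(5) = 126.
Gradient descent moves in the -f' direction, i.e. w is decreasing.
The nearest critical point in that direction is w = 2, where f'' = 24 > 0 (a local minimum). The iterate converges there.

2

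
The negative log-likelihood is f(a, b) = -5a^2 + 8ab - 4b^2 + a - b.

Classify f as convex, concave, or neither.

concave

f is quadratic, so its Hessian is the constant matrix H = [[-10, 8], [8, -8]].
det(H) = 16, tr(H) = -18.
det(H) > 0 and tr(H) < 0, so H is negative definite everywhere: concave.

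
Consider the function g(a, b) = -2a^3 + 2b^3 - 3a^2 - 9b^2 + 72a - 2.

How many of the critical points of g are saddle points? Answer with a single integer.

g separates as a function of a plus a function of b, so ∇g=0 decouples.
∂g/∂a = -6(a - 3)(a + 4) = 0 at a ∈ {-4, 3}; ∂g/∂b = 6b(b - 3) = 0 at b ∈ {0, 3}.
The Hessian is diagonal: diag(g_aa, g_bb). Second derivatives: g_aa(-4)=42, g_aa(3)=-42; g_bb(0)=-18, g_bb(3)=18.
Saddle points occur where the two diagonal entries have opposite signs: (-4, 0), (3, 3). Count: 2.

2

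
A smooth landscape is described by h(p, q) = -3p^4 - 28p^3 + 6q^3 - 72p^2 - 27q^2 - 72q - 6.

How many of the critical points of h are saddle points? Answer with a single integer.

3

h separates as a function of p plus a function of q, so ∇h=0 decouples.
∂h/∂p = -12p(p + 3)(p + 4) = 0 at p ∈ {-4, -3, 0}; ∂h/∂q = 18(q - 4)(q + 1) = 0 at q ∈ {-1, 4}.
The Hessian is diagonal: diag(h_pp, h_qq). Second derivatives: h_pp(-4)=-48, h_pp(-3)=36, h_pp(0)=-144; h_qq(-1)=-90, h_qq(4)=90.
Saddle points occur where the two diagonal entries have opposite signs: (-4, 4), (-3, -1), (0, 4). Count: 3.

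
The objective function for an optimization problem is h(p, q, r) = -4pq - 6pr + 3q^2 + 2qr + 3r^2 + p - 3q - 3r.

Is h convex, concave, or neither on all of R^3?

neither

h is quadratic, so its Hessian is the constant matrix H = [[0, -4, -6], [-4, 6, 2], [-6, 2, 6]].
Leading principal minors: 0, -16, -216.
Neither pattern holds ⇒ H is indefinite ⇒ neither convex nor concave.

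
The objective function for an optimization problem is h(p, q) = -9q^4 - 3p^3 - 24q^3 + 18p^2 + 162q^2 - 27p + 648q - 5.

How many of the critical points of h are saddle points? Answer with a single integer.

h separates as a function of p plus a function of q, so ∇h=0 decouples.
∂h/∂p = -9(p - 3)(p - 1) = 0 at p ∈ {1, 3}; ∂h/∂q = -36(q - 3)(q + 2)(q + 3) = 0 at q ∈ {-3, -2, 3}.
The Hessian is diagonal: diag(h_pp, h_qq). Second derivatives: h_pp(1)=18, h_pp(3)=-18; h_qq(-3)=-216, h_qq(-2)=180, h_qq(3)=-1080.
Saddle points occur where the two diagonal entries have opposite signs: (1, -3), (1, 3), (3, -2). Count: 3.

3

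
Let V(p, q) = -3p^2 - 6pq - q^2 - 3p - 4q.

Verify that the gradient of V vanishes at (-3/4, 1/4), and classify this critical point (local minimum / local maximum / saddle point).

∇V = (-6p - 6q - 3, -6p - 2q - 4); substituting (-3/4, 1/4) gives ∇V = (0, 0), so (-3/4, 1/4) is indeed a critical point.
The Hessian of V is constant: H = [[-6, -6], [-6, -2]].
det(H) = (-6)·(-2) − (-6)² = -24.
Since det(H) < 0, H is indefinite and the critical point is a saddle point.

saddle point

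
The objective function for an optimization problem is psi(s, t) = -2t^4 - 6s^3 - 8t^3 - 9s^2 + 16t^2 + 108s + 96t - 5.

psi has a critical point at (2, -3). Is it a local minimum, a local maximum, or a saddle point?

local maximum

The mixed partial ∂²psi/∂s∂t is 0, so the Hessian at any point is diag(psi_ss, psi_tt) = diag(-18(2s + 1), 8(-3t^2 - 6t + 4)).
At (2, -3): H = diag(-90, -40).
Both eigenvalues are negative, so H is negative definite: a local maximum.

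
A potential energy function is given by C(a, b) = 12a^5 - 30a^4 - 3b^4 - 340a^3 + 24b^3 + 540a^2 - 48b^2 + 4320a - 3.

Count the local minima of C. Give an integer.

C separates as a function of a plus a function of b, so ∇C=0 decouples.
∂C/∂a = 60(a - 4)(a - 3)(a + 2)(a + 3) = 0 at a ∈ {-3, -2, 3, 4}; ∂C/∂b = -12b(b - 4)(b - 2) = 0 at b ∈ {0, 2, 4}.
The Hessian is diagonal: diag(C_aa, C_bb). Second derivatives: C_aa(-3)=-2520, C_aa(-2)=1800, C_aa(3)=-1800, C_aa(4)=2520; C_bb(0)=-96, C_bb(2)=48, C_bb(4)=-96.
Local minima occur where both diagonal entries positive: (-2, 2), (4, 2). Count: 2.

2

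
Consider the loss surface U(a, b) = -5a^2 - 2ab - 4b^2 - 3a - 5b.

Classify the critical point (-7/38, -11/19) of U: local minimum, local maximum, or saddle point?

local maximum

The Hessian of U is constant: H = [[-10, -2], [-2, -8]].
det(H) = (-10)·(-8) − (-2)² = 76.
det(H) > 0 and tr(H) = -18 < 0, so H is negative definite and the point is a local maximum.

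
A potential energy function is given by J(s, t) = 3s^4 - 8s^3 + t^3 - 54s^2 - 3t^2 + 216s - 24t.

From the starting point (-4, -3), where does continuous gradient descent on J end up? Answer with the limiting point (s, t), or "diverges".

diverges

J is separable, so gradient descent decouples: s follows -∂J/∂s, t follows -∂J/∂t.
∂J/∂s = 12(s - 3)(s - 2)(s + 3); at s=-4 this is -504, so s increases.
∂J/∂t = 3(t - 4)(t + 2); at t=-3 this is 21, so t decreases.
The t-coordinate has no critical point in that direction and runs off to infinity.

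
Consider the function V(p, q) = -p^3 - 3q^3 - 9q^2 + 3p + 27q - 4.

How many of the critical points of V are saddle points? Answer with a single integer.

V separates as a function of p plus a function of q, so ∇V=0 decouples.
∂V/∂p = -3(p - 1)(p + 1) = 0 at p ∈ {-1, 1}; ∂V/∂q = -9(q - 1)(q + 3) = 0 at q ∈ {-3, 1}.
The Hessian is diagonal: diag(V_pp, V_qq). Second derivatives: V_pp(-1)=6, V_pp(1)=-6; V_qq(-3)=36, V_qq(1)=-36.
Saddle points occur where the two diagonal entries have opposite signs: (-1, 1), (1, -3). Count: 2.

2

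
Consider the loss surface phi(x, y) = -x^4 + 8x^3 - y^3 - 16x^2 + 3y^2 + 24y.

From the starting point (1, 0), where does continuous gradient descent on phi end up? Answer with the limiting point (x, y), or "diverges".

phi is separable, so gradient descent decouples: x follows -∂phi/∂x, y follows -∂phi/∂y.
∂phi/∂x = -4x(x - 4)(x - 2); at x=1 this is -12, so x increases.
∂phi/∂y = -3(y - 4)(y + 2); at y=0 this is 24, so y decreases.
x converges to its nearest critical value 2 (a local min of the x-part); y converges to -2. The iterate converges to (2, -2).

(2, -2)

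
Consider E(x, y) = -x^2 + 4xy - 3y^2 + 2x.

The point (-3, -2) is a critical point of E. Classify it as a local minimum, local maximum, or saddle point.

The Hessian of E is constant: H = [[-2, 4], [4, -6]].
det(H) = (-2)·(-6) − 4² = -4.
Since det(H) < 0, H is indefinite and the critical point is a saddle point.

saddle point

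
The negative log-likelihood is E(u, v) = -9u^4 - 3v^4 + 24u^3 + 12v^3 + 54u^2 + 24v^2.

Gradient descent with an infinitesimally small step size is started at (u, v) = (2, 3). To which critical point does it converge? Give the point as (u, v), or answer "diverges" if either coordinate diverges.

E is separable, so gradient descent decouples: u follows -∂E/∂u, v follows -∂E/∂v.
∂E/∂u = -36u(u - 3)(u + 1); at u=2 this is 216, so u decreases.
∂E/∂v = -12v(v - 4)(v + 1); at v=3 this is 144, so v decreases.
u converges to its nearest critical value 0 (a local min of the u-part); v converges to 0. The iterate converges to (0, 0).

(0, 0)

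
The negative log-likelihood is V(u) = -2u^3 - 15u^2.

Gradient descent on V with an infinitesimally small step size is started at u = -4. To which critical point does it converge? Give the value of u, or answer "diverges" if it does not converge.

V'(u) = -6u(u + 5), so V'(-4) = 24.
Gradient descent moves in the -V' direction, i.e. u is decreasing.
The nearest critical point in that direction is u = -5, where V'' = 30 > 0 (a local minimum). The iterate converges there.

-5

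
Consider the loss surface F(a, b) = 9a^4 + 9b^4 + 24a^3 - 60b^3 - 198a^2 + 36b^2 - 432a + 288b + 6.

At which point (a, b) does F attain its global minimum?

(3, -1)

F(a,b) separates as P(a) + Q(b) + 6, so its minimum is min P + min Q + 6.
P'(a) = 36(a - 3)(a + 1)(a + 4) vanishes at a ∈ {-4, -1, 3}; Q'(b) = 36(b - 4)(b - 2)(b + 1) vanishes at b ∈ {-1, 2, 4}.
Local minima of P (where P''>0): P(-4)=-672, P(3)=-1701. Local minima of Q: Q(-1)=-183, Q(4)=192.
So the global minimum of F is P(3) + Q(-1) + 6 = -1701 − 183 + 6 = -1878, attained at (3, -1).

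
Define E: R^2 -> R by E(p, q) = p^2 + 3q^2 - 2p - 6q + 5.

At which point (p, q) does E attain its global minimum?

(1, 1)

E(p,q) separates as A(p) + B(q) + 5, so its minimum is min A + min B + 5.
A'(p) = 2p - 2 vanishes at p ∈ {1}; B'(q) = 6q - 6 vanishes at q ∈ {1}.
Local minima of A (where A''>0): A(1)=-1. Local minima of B: B(1)=-3.
So the global minimum of E is A(1) + B(1) + 5 = -1 − 3 + 5 = 1, attained at (1, 1).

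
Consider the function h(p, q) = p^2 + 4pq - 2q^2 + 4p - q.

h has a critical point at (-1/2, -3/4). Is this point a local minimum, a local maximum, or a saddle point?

saddle point

The Hessian of h is constant: H = [[2, 4], [4, -4]].
det(H) = 2·(-4) − 4² = -24.
Since det(H) < 0, H is indefinite and the critical point is a saddle point.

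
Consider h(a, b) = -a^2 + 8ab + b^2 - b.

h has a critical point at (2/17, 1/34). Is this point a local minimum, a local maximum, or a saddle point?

saddle point

The Hessian of h is constant: H = [[-2, 8], [8, 2]].
det(H) = (-2)·2 − 8² = -68.
Since det(H) < 0, H is indefinite and the critical point is a saddle point.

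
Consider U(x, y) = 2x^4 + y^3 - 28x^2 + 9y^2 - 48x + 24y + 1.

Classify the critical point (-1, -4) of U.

The mixed partial ∂²U/∂x∂y is 0, so the Hessian at any point is diag(U_xx, U_yy) = diag(8(3x^2 - 7), 6(y + 3)).
At (-1, -4): H = diag(-32, -6).
Both eigenvalues are negative, so H is negative definite: a local maximum.

local maximum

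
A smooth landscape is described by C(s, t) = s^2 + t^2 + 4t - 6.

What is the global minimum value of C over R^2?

C(s,t) separates as P(s) + Q(t) − 6, so its minimum is min P + min Q − 6.
P'(s) = 2s vanishes at s ∈ {0}; Q'(t) = 2(t + 2) vanishes at t ∈ {-2}.
Local minima of P (where P''>0): P(0)=0. Local minima of Q: Q(-2)=-4.
So the global minimum of C is P(0) + Q(-2) − 6 = 0 − 4 − 6 = -10, attained at (0, -2).

-10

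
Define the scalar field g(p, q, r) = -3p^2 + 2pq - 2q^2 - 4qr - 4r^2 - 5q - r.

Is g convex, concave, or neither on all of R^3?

concave

g is quadratic, so its Hessian is the constant matrix H = [[-6, 2, 0], [2, -4, -4], [0, -4, -8]].
Leading principal minors: -6, 20, -64.
Signs alternate −, +, − ⇒ H ≺ 0 ⇒ concave.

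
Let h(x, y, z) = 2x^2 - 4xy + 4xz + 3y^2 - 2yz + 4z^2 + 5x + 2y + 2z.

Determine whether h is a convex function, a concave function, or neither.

convex

h is quadratic, so its Hessian is the constant matrix H = [[4, -4, 4], [-4, 6, -2], [4, -2, 8]].
Leading principal minors: 4, 8, 16.
All positive ⇒ H ≻ 0 ⇒ convex.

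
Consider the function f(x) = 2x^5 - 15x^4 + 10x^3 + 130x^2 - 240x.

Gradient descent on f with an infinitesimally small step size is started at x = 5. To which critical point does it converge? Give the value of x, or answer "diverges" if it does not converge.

4

f'(x) = 10(x - 4)(x - 3)(x - 1)(x + 2), so f'(5) = 560.
Gradient descent moves in the -f' direction, i.e. x is decreasing.
The nearest critical point in that direction is x = 4, where f'' = 180 > 0 (a local minimum). The iterate converges there.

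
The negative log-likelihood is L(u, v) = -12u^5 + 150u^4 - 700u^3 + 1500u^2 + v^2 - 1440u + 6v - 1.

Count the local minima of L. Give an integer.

L separates as a function of u plus a function of v, so ∇L=0 decouples.
∂L/∂u = -60(u - 4)(u - 3)(u - 2)(u - 1) = 0 at u ∈ {1, 2, 3, 4}; ∂L/∂v = 2(v + 3) = 0 at v ∈ {-3}.
The Hessian is diagonal: diag(L_uu, L_vv). Second derivatives: L_uu(1)=360, L_uu(2)=-120, L_uu(3)=120, L_uu(4)=-360; L_vv(-3)=2.
Local minima occur where both diagonal entries positive: (1, -3), (3, -3). Count: 2.

2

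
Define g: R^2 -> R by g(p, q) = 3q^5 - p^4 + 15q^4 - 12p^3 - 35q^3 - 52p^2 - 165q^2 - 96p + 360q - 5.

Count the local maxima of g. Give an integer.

4

g separates as a function of p plus a function of q, so ∇g=0 decouples.
∂g/∂p = -4(p + 2)(p + 3)(p + 4) = 0 at p ∈ {-4, -3, -2}; ∂g/∂q = 15(q - 2)(q - 1)(q + 3)(q + 4) = 0 at q ∈ {-4, -3, 1, 2}.
The Hessian is diagonal: diag(g_pp, g_qq). Second derivatives: g_pp(-4)=-8, g_pp(-3)=4, g_pp(-2)=-8; g_qq(-4)=-450, g_qq(-3)=300, g_qq(1)=-300, g_qq(2)=450.
Local maxima occur where both diagonal entries negative: (-4, -4), (-4, 1), (-2, -4), (-2, 1). Count: 4.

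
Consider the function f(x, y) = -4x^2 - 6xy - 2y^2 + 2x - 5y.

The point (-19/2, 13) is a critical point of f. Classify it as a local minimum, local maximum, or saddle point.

The Hessian of f is constant: H = [[-8, -6], [-6, -4]].
det(H) = (-8)·(-4) − (-6)² = -4.
Since det(H) < 0, H is indefinite and the critical point is a saddle point.

saddle point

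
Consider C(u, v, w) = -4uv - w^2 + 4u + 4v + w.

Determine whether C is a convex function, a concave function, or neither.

C is quadratic, so its Hessian is the constant matrix H = [[0, -4, 0], [-4, 0, 0], [0, 0, -2]].
Leading principal minors: 0, -16, 32.
Neither pattern holds ⇒ H is indefinite ⇒ neither convex nor concave.

neither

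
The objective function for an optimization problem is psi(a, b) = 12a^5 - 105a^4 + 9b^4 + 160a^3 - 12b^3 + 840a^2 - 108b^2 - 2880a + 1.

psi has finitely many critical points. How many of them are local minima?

psi separates as a function of a plus a function of b, so ∇psi=0 decouples.
∂psi/∂a = 60(a - 4)(a - 3)(a - 2)(a + 2) = 0 at a ∈ {-2, 2, 3, 4}; ∂psi/∂b = 36b(b - 3)(b + 2) = 0 at b ∈ {-2, 0, 3}.
The Hessian is diagonal: diag(psi_aa, psi_bb). Second derivatives: psi_aa(-2)=-7200, psi_aa(2)=480, psi_aa(3)=-300, psi_aa(4)=720; psi_bb(-2)=360, psi_bb(0)=-216, psi_bb(3)=540.
Local minima occur where both diagonal entries positive: (2, -2), (2, 3), (4, -2), (4, 3). Count: 4.

4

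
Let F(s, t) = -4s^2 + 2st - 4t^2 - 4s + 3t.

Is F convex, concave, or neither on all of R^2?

concave

F is quadratic, so its Hessian is the constant matrix H = [[-8, 2], [2, -8]].
det(H) = 60, tr(H) = -16.
det(H) > 0 and tr(H) < 0, so H is negative definite everywhere: concave.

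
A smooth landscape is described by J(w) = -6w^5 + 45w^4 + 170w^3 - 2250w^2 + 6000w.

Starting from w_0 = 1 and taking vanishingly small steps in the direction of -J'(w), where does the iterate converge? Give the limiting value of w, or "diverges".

J'(w) = -30(w - 5)(w - 4)(w - 2)(w + 5), so J'(1) = 2160.
Gradient descent moves in the -J' direction, i.e. w is decreasing.
The nearest critical point in that direction is w = -5, where J'' = 18900 > 0 (a local minimum). The iterate converges there.

-5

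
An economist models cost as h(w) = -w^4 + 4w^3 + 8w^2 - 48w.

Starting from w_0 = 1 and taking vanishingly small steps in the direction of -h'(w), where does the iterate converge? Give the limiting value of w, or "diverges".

h'(w) = -4(w - 3)(w - 2)(w + 2), so h'(1) = -24.
Gradient descent moves in the -h' direction, i.e. w is increasing.
The nearest critical point in that direction is w = 2, where h'' = 16 > 0 (a local minimum). The iterate converges there.

2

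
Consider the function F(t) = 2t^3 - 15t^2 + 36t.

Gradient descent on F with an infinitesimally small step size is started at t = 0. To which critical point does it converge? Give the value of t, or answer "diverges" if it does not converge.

diverges

F'(t) = 6(t - 3)(t - 2), so F'(0) = 36.
Gradient descent moves in the -F' direction, i.e. t is decreasing.
There is no critical point below t=0, and F' keeps the same sign, so the iterate runs off to −∞.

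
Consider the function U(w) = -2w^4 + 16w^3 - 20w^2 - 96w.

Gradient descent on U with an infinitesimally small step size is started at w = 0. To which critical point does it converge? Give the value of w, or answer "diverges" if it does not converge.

3

U'(w) = -8(w - 4)(w - 3)(w + 1), so U'(0) = -96.
Gradient descent moves in the -U' direction, i.e. w is increasing.
The nearest critical point in that direction is w = 3, where U'' = 32 > 0 (a local minimum). The iterate converges there.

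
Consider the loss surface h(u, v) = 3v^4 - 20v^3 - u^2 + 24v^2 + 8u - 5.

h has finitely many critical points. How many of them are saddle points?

2

h separates as a function of u plus a function of v, so ∇h=0 decouples.
∂h/∂u = -2(u - 4) = 0 at u ∈ {4}; ∂h/∂v = 12v(v - 4)(v - 1) = 0 at v ∈ {0, 1, 4}.
The Hessian is diagonal: diag(h_uu, h_vv). Second derivatives: h_uu(4)=-2; h_vv(0)=48, h_vv(1)=-36, h_vv(4)=144.
Saddle points occur where the two diagonal entries have opposite signs: (4, 0), (4, 4). Count: 2.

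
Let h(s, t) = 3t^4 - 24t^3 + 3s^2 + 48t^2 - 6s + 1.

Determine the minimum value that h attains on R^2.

h(s,t) separates as P(s) + Q(t) + 1, so its minimum is min P + min Q + 1.
P'(s) = 6s - 6 vanishes at s ∈ {1}; Q'(t) = 12t(t - 4)(t - 2) vanishes at t ∈ {0, 2, 4}.
Local minima of P (where P''>0): P(1)=-3. Local minima of Q: Q(0)=0, Q(4)=0.
So the global minimum of h is P(1) + Q(0) + 1 = -3 + 0 + 1 = -2, attained at (1, 0).

-2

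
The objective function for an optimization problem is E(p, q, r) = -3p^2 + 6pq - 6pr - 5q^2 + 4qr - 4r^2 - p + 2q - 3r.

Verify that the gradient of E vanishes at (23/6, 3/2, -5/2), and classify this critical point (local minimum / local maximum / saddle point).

local maximum

∇E = (-6p + 6q - 6r - 1, 6p - 10q + 4r + 2, -6p + 4q - 8r - 3); substituting (23/6, 3/2, -5/2) gives ∇E = (0, 0, 0), so (23/6, 3/2, -5/2) is indeed a critical point.
The Hessian is constant: H = [[-6, 6, -6], [6, -10, 4], [-6, 4, -8]].
Leading principal minors: Δ₁ = -6, Δ₂ = 24, Δ₃ = -24.
The minors alternate sign starting negative (−, +, −), so H is negative definite: a local maximum.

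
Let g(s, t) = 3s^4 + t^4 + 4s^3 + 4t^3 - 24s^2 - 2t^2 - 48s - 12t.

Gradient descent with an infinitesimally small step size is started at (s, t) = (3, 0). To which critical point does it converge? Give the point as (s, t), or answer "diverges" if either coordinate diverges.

(2, 1)

g is separable, so gradient descent decouples: s follows -∂g/∂s, t follows -∂g/∂t.
∂g/∂s = 12(s - 2)(s + 1)(s + 2); at s=3 this is 240, so s decreases.
∂g/∂t = 4(t - 1)(t + 1)(t + 3); at t=0 this is -12, so t increases.
s converges to its nearest critical value 2 (a local min of the s-part); t converges to 1. The iterate converges to (2, 1).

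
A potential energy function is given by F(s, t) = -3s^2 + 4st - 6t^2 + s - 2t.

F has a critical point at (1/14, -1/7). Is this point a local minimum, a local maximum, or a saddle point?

The Hessian of F is constant: H = [[-6, 4], [4, -12]].
det(H) = (-6)·(-12) − 4² = 56.
det(H) > 0 and tr(H) = -18 < 0, so H is negative definite and the point is a local maximum.

local maximum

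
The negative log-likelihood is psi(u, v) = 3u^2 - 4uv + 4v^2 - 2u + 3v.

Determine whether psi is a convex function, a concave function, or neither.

psi is quadratic, so its Hessian is the constant matrix H = [[6, -4], [-4, 8]].
det(H) = 32, tr(H) = 14.
det(H) > 0 and tr(H) > 0, so H is positive definite everywhere: convex.

convex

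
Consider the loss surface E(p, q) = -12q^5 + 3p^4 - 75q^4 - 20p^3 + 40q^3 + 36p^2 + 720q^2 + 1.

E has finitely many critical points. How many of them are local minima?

E separates as a function of p plus a function of q, so ∇E=0 decouples.
∂E/∂p = 12p(p - 3)(p - 2) = 0 at p ∈ {0, 2, 3}; ∂E/∂q = -60q(q - 2)(q + 3)(q + 4) = 0 at q ∈ {-4, -3, 0, 2}.
The Hessian is diagonal: diag(E_pp, E_qq). Second derivatives: E_pp(0)=72, E_pp(2)=-24, E_pp(3)=36; E_qq(-4)=1440, E_qq(-3)=-900, E_qq(0)=1440, E_qq(2)=-3600.
Local minima occur where both diagonal entries positive: (0, -4), (0, 0), (3, -4), (3, 0). Count: 4.

4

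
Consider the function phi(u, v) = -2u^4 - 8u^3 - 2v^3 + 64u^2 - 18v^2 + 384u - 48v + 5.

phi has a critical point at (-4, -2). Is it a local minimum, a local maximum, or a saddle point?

local maximum

The mixed partial ∂²phi/∂u∂v is 0, so the Hessian at any point is diag(phi_uu, phi_vv) = diag(8(-3u^2 - 6u + 16), -12(v + 3)).
At (-4, -2): H = diag(-64, -12).
Both eigenvalues are negative, so H is negative definite: a local maximum.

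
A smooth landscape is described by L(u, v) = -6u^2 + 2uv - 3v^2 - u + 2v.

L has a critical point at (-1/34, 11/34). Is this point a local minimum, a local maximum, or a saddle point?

local maximum

The Hessian of L is constant: H = [[-12, 2], [2, -6]].
det(H) = (-12)·(-6) − 2² = 68.
det(H) > 0 and tr(H) = -18 < 0, so H is negative definite and the point is a local maximum.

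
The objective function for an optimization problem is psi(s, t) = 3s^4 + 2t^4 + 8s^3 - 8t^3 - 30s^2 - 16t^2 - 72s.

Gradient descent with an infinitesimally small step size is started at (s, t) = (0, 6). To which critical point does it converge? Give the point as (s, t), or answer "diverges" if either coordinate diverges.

psi is separable, so gradient descent decouples: s follows -∂psi/∂s, t follows -∂psi/∂t.
∂psi/∂s = 12(s - 2)(s + 1)(s + 3); at s=0 this is -72, so s increases.
∂psi/∂t = 8t(t - 4)(t + 1); at t=6 this is 672, so t decreases.
s converges to its nearest critical value 2 (a local min of the s-part); t converges to 4. The iterate converges to (2, 4).

(2, 4)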